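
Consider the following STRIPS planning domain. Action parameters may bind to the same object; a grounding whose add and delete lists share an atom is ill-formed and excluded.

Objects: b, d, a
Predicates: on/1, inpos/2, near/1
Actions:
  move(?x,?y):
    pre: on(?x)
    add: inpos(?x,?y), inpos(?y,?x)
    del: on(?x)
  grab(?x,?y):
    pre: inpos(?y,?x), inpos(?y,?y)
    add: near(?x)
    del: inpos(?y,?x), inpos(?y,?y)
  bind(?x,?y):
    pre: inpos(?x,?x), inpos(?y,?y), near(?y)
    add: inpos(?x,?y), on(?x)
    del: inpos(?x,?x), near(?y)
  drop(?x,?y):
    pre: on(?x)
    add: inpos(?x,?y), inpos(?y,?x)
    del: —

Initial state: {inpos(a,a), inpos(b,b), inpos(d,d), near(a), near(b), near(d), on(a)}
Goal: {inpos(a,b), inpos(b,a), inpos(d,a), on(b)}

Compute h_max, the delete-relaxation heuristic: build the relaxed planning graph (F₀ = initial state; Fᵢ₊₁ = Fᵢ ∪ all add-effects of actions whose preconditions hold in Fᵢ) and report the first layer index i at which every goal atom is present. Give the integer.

1

F0 = init (7 atoms)
F1 = F0 ∪ {inpos(a,b), inpos(a,d), inpos(b,a), inpos(b,d), inpos(d,a), inpos(d,b), on(b), on(d)}  (15 atoms)
goal ⊆ F1  ⇒  h_max = 1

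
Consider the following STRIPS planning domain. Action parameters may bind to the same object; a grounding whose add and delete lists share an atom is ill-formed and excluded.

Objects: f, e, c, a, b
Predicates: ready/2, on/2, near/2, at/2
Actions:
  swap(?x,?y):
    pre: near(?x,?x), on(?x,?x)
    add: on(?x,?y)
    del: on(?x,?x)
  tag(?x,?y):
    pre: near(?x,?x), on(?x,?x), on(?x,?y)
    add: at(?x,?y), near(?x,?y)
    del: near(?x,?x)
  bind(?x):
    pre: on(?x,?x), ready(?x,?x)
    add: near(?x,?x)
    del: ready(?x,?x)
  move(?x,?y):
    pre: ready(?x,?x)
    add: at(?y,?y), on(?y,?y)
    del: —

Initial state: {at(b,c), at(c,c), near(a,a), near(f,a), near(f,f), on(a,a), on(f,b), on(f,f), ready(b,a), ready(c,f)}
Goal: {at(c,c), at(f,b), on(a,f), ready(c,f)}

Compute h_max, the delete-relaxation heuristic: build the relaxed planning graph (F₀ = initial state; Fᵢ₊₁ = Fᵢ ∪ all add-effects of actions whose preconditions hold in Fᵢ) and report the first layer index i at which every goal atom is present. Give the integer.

F0 = init (10 atoms)
F1 = F0 ∪ {at(f,b), near(f,b), on(a,b), on(a,c), on(a,e), on(a,f), on(f,a), on(f,c), on(f,e)}  (19 atoms)
goal ⊆ F1  ⇒  h_max = 1

1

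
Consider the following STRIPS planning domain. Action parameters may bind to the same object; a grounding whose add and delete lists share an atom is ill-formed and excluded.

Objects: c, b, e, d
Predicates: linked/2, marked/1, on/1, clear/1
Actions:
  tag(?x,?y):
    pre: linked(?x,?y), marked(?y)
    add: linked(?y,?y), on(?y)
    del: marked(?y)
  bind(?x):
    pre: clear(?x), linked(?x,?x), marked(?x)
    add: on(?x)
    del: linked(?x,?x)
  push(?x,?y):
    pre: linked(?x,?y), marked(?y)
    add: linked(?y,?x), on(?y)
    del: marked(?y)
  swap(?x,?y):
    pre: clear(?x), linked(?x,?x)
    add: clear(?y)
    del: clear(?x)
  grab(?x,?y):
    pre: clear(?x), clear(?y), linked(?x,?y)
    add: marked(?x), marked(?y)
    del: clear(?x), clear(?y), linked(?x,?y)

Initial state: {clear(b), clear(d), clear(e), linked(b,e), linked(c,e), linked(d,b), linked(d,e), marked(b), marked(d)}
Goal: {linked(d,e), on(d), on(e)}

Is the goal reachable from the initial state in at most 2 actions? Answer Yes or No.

No

1. grab(b,e)  →  {clear(d), linked(c,e), linked(d,b), linked(d,e), marked(b), marked(d), marked(e)}
2. push(d,e)  →  {clear(d), linked(c,e), linked(d,b), linked(d,e), linked(e,d), marked(b), marked(d), on(e)}
3. tag(e,d)  →  {clear(d), linked(c,e), linked(d,b), linked(d,d), linked(d,e), linked(e,d), marked(b), on(d), on(e)}
optimal plan length = 3; 3 > 2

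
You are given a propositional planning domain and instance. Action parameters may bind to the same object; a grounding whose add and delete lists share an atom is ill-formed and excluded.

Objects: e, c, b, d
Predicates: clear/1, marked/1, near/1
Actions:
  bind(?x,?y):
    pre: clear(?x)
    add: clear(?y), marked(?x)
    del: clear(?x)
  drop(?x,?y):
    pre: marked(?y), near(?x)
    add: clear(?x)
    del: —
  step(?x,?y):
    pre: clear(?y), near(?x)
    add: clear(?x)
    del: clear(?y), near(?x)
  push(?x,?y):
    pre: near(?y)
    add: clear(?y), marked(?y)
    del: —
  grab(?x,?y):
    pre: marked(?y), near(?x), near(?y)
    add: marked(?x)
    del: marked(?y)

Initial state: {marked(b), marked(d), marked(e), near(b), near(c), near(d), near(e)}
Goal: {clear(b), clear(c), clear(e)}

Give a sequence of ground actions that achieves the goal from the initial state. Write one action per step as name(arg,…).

drop(e,e); drop(c,e); drop(b,e)

1. drop(e,e)  →  {clear(e), marked(b), marked(d), marked(e), near(b), near(c), near(d), near(e)}
2. drop(c,e)  →  {clear(c), clear(e), marked(b), marked(d), marked(e), near(b), near(c), near(d), near(e)}
3. drop(b,e)  →  {clear(b), clear(c), clear(e), marked(b), marked(d), marked(e), near(b), near(c), near(d), near(e)}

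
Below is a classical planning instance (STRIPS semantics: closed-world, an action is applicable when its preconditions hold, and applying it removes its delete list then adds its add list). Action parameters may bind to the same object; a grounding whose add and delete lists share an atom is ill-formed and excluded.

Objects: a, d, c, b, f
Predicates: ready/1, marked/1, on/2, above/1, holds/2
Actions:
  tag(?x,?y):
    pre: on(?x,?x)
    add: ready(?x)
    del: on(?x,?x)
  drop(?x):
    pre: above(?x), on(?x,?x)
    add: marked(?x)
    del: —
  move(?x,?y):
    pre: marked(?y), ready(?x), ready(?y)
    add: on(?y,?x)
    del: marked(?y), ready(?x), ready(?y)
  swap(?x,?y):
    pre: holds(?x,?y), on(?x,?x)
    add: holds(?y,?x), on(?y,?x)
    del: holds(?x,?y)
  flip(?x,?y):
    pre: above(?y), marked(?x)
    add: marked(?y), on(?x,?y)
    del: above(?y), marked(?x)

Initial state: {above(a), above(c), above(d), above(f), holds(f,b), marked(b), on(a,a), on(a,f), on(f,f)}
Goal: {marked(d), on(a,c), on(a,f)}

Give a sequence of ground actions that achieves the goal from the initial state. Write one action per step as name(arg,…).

1. drop(a)  →  {above(a), above(c), above(d), above(f), holds(f,b), marked(a), marked(b), on(a,a), on(a,f), on(f,f)}
2. flip(a,c)  →  {above(a), above(d), above(f), holds(f,b), marked(b), marked(c), on(a,a), on(a,c), on(a,f), on(f,f)}
3. flip(c,d)  →  {above(a), above(f), holds(f,b), marked(b), marked(d), on(a,a), on(a,c), on(a,f), on(c,d), on(f,f)}

drop(a); flip(a,c); flip(c,d)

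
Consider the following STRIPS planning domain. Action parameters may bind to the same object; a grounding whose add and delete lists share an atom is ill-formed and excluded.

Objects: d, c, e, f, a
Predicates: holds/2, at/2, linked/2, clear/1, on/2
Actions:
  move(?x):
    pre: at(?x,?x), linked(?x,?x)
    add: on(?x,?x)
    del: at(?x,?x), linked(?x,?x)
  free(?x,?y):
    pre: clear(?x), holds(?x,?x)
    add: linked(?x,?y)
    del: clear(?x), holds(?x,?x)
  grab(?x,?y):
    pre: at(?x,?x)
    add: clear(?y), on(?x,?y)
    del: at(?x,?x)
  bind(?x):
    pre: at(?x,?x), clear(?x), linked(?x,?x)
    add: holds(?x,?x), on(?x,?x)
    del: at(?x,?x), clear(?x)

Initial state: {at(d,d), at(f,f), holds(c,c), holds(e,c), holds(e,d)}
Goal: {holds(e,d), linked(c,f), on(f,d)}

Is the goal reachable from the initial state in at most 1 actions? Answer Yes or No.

1. grab(d,c)  →  {at(f,f), clear(c), holds(c,c), holds(e,c), holds(e,d), on(d,c)}
2. free(c,f)  →  {at(f,f), holds(e,c), holds(e,d), linked(c,f), on(d,c)}
3. grab(f,d)  →  {clear(d), holds(e,c), holds(e,d), linked(c,f), on(d,c), on(f,d)}
optimal plan length = 3; 3 > 1

No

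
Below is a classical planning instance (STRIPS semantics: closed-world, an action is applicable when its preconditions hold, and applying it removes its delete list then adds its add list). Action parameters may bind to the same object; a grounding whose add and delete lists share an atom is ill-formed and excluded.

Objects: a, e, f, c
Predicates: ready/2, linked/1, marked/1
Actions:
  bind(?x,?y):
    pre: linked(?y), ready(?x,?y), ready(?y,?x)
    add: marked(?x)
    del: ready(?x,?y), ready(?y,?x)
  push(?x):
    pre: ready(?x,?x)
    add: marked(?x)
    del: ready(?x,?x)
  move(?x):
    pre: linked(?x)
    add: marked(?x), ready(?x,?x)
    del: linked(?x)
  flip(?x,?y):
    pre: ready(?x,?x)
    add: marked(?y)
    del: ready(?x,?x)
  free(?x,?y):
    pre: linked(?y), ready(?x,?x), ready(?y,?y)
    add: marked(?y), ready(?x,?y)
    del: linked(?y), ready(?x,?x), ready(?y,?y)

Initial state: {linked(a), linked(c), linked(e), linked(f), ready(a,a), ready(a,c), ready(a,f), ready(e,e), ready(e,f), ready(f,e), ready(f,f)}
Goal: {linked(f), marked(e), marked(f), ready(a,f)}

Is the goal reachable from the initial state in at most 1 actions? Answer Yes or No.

1. bind(e,e)  →  {linked(a), linked(c), linked(e), linked(f), marked(e), ready(a,a), ready(a,c), ready(a,f), ready(e,f), ready(f,e), ready(f,f)}
2. bind(f,e)  →  {linked(a), linked(c), linked(e), linked(f), marked(e), marked(f), ready(a,a), ready(a,c), ready(a,f), ready(f,f)}
optimal plan length = 2; 2 > 1

No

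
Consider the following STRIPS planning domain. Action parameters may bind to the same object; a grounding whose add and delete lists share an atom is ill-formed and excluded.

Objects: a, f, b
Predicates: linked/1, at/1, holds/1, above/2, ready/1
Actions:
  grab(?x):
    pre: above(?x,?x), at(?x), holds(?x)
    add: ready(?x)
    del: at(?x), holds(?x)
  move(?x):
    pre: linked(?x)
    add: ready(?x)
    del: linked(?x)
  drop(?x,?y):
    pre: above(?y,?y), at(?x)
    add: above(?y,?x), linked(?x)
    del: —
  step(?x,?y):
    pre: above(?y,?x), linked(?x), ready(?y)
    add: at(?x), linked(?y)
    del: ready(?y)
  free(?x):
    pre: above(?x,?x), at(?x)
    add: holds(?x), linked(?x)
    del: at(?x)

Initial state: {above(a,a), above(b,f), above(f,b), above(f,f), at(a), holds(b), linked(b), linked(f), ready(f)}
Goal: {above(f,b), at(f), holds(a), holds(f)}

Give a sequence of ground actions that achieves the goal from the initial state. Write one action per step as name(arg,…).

move(b); step(f,f); free(a); free(f); step(f,b)

1. move(b)  →  {above(a,a), above(b,f), above(f,b), above(f,f), at(a), holds(b), linked(f), ready(b), ready(f)}
2. step(f,f)  →  {above(a,a), above(b,f), above(f,b), above(f,f), at(a), at(f), holds(b), linked(f), ready(b)}
3. free(a)  →  {above(a,a), above(b,f), above(f,b), above(f,f), at(f), holds(a), holds(b), linked(a), linked(f), ready(b)}
4. free(f)  →  {above(a,a), above(b,f), above(f,b), above(f,f), holds(a), holds(b), holds(f), linked(a), linked(f), ready(b)}
5. step(f,b)  →  {above(a,a), above(b,f), above(f,b), above(f,f), at(f), holds(a), holds(b), holds(f), linked(a), linked(b), linked(f)}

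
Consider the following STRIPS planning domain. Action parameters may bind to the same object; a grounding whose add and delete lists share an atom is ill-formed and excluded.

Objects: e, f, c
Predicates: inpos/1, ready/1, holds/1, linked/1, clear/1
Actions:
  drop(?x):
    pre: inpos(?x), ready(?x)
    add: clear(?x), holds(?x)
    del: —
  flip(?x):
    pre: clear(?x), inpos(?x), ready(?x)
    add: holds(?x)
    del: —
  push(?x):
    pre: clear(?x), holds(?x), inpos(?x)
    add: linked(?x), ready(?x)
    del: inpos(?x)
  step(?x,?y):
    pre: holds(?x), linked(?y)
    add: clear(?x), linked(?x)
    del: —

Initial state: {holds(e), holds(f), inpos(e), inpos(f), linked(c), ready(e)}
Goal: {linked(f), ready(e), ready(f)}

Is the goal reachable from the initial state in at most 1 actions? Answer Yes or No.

No

1. step(f,c)  →  {clear(f), holds(e), holds(f), inpos(e), inpos(f), linked(c), linked(f), ready(e)}
2. push(f)  →  {clear(f), holds(e), holds(f), inpos(e), linked(c), linked(f), ready(e), ready(f)}
optimal plan length = 2; 2 > 1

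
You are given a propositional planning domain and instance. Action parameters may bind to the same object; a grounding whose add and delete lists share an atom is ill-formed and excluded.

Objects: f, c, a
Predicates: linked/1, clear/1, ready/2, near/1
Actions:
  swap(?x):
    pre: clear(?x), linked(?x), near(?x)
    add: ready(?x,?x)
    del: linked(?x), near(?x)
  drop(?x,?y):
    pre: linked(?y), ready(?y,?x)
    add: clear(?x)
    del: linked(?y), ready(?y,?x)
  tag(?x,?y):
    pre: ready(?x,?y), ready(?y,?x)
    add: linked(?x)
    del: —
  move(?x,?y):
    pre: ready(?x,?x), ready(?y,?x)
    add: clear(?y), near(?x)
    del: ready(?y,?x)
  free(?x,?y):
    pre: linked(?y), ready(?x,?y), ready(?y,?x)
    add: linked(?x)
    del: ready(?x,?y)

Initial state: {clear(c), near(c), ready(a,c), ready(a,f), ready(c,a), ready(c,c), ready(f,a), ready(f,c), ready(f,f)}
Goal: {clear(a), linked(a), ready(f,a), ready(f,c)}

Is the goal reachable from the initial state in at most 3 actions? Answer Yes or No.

Yes

1. tag(a,f)  →  {clear(c), linked(a), near(c), ready(a,c), ready(a,f), ready(c,a), ready(c,c), ready(f,a), ready(f,c), ready(f,f)}
2. move(f,a)  →  {clear(a), clear(c), linked(a), near(c), near(f), ready(a,c), ready(c,a), ready(c,c), ready(f,a), ready(f,c), ready(f,f)}
optimal plan length = 2; 2 ≤ 3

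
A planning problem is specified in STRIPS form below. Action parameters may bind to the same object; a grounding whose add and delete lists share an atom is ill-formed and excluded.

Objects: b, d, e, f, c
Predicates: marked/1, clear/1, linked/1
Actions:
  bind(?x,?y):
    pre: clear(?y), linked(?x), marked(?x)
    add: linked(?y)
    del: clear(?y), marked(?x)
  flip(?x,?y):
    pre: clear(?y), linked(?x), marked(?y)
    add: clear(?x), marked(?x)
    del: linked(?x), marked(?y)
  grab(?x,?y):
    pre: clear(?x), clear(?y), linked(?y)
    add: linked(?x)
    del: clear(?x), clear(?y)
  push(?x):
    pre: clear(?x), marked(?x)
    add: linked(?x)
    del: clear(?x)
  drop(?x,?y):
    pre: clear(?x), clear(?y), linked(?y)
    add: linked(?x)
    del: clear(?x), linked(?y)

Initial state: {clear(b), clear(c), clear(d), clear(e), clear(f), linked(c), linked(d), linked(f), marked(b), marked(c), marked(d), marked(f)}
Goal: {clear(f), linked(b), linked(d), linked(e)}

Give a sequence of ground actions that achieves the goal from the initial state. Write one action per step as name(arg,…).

bind(d,b); bind(b,e)

1. bind(d,b)  →  {clear(c), clear(d), clear(e), clear(f), linked(b), linked(c), linked(d), linked(f), marked(b), marked(c), marked(f)}
2. bind(b,e)  →  {clear(c), clear(d), clear(f), linked(b), linked(c), linked(d), linked(e), linked(f), marked(c), marked(f)}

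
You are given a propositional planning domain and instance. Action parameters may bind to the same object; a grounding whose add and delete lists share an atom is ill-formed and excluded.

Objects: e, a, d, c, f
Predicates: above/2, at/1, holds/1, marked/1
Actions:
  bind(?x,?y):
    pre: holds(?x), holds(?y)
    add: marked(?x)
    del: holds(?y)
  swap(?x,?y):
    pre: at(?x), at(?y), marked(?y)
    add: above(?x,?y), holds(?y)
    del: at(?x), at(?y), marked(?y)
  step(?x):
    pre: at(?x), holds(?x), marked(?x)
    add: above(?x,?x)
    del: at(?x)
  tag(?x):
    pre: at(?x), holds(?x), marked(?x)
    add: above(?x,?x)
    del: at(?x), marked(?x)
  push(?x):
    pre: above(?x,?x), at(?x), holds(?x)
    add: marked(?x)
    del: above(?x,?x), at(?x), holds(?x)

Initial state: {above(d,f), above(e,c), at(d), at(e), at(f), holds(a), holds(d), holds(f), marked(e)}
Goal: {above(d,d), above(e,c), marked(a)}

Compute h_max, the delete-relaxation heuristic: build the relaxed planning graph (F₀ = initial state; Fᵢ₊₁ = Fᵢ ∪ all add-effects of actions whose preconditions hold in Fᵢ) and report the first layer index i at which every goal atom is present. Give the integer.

F0 = init (9 atoms)
F1 = F0 ∪ {above(d,e), above(e,e), above(f,e), holds(e), marked(a), marked(d), marked(f)}  (16 atoms)
F2 = F1 ∪ {above(d,d), above(e,d), above(e,f), above(f,d), above(f,f)}  (21 atoms)
goal ⊆ F2  ⇒  h_max = 2

2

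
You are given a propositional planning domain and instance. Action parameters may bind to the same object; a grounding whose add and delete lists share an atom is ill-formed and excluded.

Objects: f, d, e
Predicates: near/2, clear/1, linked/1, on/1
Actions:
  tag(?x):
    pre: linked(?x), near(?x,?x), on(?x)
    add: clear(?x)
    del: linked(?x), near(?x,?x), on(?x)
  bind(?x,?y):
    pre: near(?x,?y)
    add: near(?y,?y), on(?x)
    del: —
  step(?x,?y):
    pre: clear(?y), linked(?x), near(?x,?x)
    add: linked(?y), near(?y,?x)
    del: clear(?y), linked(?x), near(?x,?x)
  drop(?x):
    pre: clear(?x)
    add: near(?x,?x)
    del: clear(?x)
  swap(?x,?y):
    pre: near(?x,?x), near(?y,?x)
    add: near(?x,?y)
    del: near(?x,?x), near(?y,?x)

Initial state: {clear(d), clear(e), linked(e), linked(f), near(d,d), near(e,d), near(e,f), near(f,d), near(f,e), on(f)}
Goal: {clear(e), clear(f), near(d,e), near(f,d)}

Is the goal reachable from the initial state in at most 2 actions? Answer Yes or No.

No

1. bind(e,f)  →  {clear(d), clear(e), linked(e), linked(f), near(d,d), near(e,d), near(e,f), near(f,d), near(f,e), near(f,f), on(e), on(f)}
2. tag(f)  →  {clear(d), clear(e), clear(f), linked(e), near(d,d), near(e,d), near(e,f), near(f,d), near(f,e), on(e)}
3. swap(d,e)  →  {clear(d), clear(e), clear(f), linked(e), near(d,e), near(e,f), near(f,d), near(f,e), on(e)}
optimal plan length = 3; 3 > 2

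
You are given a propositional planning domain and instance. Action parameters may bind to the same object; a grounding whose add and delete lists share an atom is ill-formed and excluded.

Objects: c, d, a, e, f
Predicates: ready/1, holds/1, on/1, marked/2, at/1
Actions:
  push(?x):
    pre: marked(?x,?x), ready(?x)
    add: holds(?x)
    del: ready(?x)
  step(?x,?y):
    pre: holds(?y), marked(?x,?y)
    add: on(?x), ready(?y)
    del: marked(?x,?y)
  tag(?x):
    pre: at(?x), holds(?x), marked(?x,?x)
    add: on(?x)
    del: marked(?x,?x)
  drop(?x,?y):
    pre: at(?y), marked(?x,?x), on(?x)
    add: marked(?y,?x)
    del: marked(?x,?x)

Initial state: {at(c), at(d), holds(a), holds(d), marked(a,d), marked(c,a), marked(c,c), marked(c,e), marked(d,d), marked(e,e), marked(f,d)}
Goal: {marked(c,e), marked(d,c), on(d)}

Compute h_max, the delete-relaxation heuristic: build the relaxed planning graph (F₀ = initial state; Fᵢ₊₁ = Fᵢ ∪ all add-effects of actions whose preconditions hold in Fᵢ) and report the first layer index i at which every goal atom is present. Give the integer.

2

F0 = init (11 atoms)
F1 = F0 ∪ {on(a), on(c), on(d), on(f), ready(a), ready(d)}  (17 atoms)
F2 = F1 ∪ {marked(c,d), marked(d,c)}  (19 atoms)
goal ⊆ F2  ⇒  h_max = 2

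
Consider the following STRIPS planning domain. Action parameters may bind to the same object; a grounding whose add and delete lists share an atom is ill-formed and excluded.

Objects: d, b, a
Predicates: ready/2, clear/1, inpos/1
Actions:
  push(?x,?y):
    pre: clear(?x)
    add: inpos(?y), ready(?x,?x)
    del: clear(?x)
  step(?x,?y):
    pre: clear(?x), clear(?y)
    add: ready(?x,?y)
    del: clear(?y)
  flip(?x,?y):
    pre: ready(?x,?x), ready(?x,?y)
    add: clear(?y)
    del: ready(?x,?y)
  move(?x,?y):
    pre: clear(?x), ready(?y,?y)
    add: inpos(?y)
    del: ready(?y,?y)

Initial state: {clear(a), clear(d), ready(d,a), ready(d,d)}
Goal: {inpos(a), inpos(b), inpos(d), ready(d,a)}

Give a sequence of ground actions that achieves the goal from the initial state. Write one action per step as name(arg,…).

1. push(d,b)  →  {clear(a), inpos(b), ready(d,a), ready(d,d)}
2. move(a,d)  →  {clear(a), inpos(b), inpos(d), ready(d,a)}
3. push(a,a)  →  {inpos(a), inpos(b), inpos(d), ready(a,a), ready(d,a)}

push(d,b); move(a,d); push(a,a)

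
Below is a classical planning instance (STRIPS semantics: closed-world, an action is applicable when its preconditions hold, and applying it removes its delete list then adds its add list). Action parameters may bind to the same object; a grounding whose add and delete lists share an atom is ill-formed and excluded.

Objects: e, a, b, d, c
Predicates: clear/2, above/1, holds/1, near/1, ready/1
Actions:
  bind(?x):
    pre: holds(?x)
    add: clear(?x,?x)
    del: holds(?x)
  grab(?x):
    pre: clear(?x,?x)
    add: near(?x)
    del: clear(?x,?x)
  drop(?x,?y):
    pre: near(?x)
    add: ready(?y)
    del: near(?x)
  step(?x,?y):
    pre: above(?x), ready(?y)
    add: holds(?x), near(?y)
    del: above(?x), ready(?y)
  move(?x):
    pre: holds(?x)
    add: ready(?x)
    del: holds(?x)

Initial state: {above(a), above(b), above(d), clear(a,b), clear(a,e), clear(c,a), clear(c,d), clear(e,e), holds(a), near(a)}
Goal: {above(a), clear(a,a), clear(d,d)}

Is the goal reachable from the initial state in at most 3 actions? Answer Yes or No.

No

1. bind(a)  →  {above(a), above(b), above(d), clear(a,a), clear(a,b), clear(a,e), clear(c,a), clear(c,d), clear(e,e), near(a)}
2. drop(a,e)  →  {above(a), above(b), above(d), clear(a,a), clear(a,b), clear(a,e), clear(c,a), clear(c,d), clear(e,e), ready(e)}
3. step(d,e)  →  {above(a), above(b), clear(a,a), clear(a,b), clear(a,e), clear(c,a), clear(c,d), clear(e,e), holds(d), near(e)}
4. bind(d)  →  {above(a), above(b), clear(a,a), clear(a,b), clear(a,e), clear(c,a), clear(c,d), clear(d,d), clear(e,e), near(e)}
optimal plan length = 4; 4 > 3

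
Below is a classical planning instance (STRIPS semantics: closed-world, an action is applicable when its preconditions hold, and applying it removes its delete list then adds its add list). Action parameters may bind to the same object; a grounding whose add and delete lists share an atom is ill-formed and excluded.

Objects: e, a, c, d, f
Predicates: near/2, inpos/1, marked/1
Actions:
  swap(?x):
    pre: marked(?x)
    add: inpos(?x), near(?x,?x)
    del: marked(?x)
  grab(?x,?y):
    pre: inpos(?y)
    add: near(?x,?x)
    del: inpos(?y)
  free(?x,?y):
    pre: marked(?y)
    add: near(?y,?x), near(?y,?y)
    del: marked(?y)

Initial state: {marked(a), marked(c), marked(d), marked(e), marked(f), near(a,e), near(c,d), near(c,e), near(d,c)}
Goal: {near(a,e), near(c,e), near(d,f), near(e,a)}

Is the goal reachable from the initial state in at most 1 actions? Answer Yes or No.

No

1. free(a,e)  →  {marked(a), marked(c), marked(d), marked(f), near(a,e), near(c,d), near(c,e), near(d,c), near(e,a), near(e,e)}
2. free(f,d)  →  {marked(a), marked(c), marked(f), near(a,e), near(c,d), near(c,e), near(d,c), near(d,d), near(d,f), near(e,a), near(e,e)}
optimal plan length = 2; 2 > 1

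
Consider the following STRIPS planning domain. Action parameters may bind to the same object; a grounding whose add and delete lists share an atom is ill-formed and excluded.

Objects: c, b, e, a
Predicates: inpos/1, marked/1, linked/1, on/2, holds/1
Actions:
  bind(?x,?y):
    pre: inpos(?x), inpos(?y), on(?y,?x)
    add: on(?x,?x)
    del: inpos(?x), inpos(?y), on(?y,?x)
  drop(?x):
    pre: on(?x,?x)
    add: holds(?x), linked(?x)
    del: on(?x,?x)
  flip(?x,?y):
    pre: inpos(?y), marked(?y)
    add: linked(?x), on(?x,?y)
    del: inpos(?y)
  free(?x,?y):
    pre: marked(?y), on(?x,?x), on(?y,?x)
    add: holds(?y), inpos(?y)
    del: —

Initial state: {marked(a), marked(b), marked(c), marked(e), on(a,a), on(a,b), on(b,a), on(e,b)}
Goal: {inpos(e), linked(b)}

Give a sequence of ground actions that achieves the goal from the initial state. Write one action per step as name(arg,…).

1. free(a,b)  →  {holds(b), inpos(b), marked(a), marked(b), marked(c), marked(e), on(a,a), on(a,b), on(b,a), on(e,b)}
2. flip(b,b)  →  {holds(b), linked(b), marked(a), marked(b), marked(c), marked(e), on(a,a), on(a,b), on(b,a), on(b,b), on(e,b)}
3. free(b,e)  →  {holds(b), holds(e), inpos(e), linked(b), marked(a), marked(b), marked(c), marked(e), on(a,a), on(a,b), on(b,a), on(b,b), on(e,b)}

free(a,b); flip(b,b); free(b,e)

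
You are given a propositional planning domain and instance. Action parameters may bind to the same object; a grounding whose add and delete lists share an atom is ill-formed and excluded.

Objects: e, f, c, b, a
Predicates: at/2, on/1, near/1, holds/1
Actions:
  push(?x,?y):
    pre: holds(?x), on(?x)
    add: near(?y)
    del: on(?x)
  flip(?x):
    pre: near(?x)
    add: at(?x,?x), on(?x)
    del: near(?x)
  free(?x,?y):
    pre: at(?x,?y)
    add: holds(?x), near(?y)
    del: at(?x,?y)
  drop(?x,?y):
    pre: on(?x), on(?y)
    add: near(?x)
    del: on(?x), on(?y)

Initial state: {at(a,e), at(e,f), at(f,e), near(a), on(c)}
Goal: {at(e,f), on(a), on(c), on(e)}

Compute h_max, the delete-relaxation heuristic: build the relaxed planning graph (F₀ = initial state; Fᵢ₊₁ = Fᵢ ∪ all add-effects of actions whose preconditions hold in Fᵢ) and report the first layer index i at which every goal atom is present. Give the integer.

F0 = init (5 atoms)
F1 = F0 ∪ {at(a,a), holds(a), holds(e), holds(f), near(c), near(e), near(f), on(a)}  (13 atoms)
F2 = F1 ∪ {at(c,c), at(e,e), at(f,f), near(b), on(e), on(f)}  (19 atoms)
goal ⊆ F2  ⇒  h_max = 2

2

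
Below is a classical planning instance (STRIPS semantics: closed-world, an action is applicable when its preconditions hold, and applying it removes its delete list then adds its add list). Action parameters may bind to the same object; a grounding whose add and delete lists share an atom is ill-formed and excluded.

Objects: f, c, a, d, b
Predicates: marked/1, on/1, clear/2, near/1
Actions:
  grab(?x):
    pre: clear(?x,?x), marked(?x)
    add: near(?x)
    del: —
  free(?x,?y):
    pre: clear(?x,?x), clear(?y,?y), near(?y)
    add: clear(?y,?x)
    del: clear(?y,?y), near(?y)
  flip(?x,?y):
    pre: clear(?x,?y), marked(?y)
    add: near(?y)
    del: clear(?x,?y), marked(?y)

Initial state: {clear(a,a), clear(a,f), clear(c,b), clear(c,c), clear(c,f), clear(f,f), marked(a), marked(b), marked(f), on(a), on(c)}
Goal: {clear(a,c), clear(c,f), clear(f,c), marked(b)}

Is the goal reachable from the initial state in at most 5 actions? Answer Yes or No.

1. grab(f)  →  {clear(a,a), clear(a,f), clear(c,b), clear(c,c), clear(c,f), clear(f,f), marked(a), marked(b), marked(f), near(f), on(a), on(c)}
2. grab(a)  →  {clear(a,a), clear(a,f), clear(c,b), clear(c,c), clear(c,f), clear(f,f), marked(a), marked(b), marked(f), near(a), near(f), on(a), on(c)}
3. free(c,f)  →  {clear(a,a), clear(a,f), clear(c,b), clear(c,c), clear(c,f), clear(f,c), marked(a), marked(b), marked(f), near(a), on(a), on(c)}
4. free(c,a)  →  {clear(a,c), clear(a,f), clear(c,b), clear(c,c), clear(c,f), clear(f,c), marked(a), marked(b), marked(f), on(a), on(c)}
optimal plan length = 4; 4 ≤ 5

Yes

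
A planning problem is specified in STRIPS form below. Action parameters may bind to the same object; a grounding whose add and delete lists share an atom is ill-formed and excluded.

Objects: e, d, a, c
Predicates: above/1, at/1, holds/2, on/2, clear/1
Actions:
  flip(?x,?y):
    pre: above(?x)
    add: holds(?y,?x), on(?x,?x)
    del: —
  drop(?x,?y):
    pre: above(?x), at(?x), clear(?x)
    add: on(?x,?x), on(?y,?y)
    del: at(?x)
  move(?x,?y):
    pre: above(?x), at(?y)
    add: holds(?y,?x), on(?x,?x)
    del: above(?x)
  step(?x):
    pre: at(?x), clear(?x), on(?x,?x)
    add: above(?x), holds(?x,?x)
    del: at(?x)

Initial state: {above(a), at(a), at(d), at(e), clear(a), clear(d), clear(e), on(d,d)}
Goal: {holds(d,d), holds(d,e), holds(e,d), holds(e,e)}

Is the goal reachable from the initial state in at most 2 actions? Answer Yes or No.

1. drop(a,e)  →  {above(a), at(d), at(e), clear(a), clear(d), clear(e), on(a,a), on(d,d), on(e,e)}
2. step(e)  →  {above(a), above(e), at(d), clear(a), clear(d), clear(e), holds(e,e), on(a,a), on(d,d), on(e,e)}
3. flip(e,d)  →  {above(a), above(e), at(d), clear(a), clear(d), clear(e), holds(d,e), holds(e,e), on(a,a), on(d,d), on(e,e)}
4. step(d)  →  {above(a), above(d), above(e), clear(a), clear(d), clear(e), holds(d,d), holds(d,e), holds(e,e), on(a,a), on(d,d), on(e,e)}
5. flip(d,e)  →  {above(a), above(d), above(e), clear(a), clear(d), clear(e), holds(d,d), holds(d,e), holds(e,d), holds(e,e), on(a,a), on(d,d), on(e,e)}
optimal plan length = 5; 5 > 2

No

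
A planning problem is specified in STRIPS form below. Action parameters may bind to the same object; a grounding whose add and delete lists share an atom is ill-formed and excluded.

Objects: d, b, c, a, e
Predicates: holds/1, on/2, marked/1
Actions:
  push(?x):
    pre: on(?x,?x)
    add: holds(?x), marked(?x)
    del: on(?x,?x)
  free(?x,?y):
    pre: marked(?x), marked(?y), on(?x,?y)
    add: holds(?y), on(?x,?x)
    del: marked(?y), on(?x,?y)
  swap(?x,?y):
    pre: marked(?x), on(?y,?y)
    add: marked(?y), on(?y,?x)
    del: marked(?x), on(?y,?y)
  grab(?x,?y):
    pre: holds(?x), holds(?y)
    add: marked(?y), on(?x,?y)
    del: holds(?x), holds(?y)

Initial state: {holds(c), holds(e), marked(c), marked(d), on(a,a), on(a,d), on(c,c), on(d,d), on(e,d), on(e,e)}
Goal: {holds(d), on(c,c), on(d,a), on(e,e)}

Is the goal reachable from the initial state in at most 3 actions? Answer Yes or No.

Yes

1. push(a)  →  {holds(a), holds(c), holds(e), marked(a), marked(c), marked(d), on(a,d), on(c,c), on(d,d), on(e,d), on(e,e)}
2. free(a,d)  →  {holds(a), holds(c), holds(d), holds(e), marked(a), marked(c), on(a,a), on(c,c), on(d,d), on(e,d), on(e,e)}
3. swap(a,d)  →  {holds(a), holds(c), holds(d), holds(e), marked(c), marked(d), on(a,a), on(c,c), on(d,a), on(e,d), on(e,e)}
optimal plan length = 3; 3 ≤ 3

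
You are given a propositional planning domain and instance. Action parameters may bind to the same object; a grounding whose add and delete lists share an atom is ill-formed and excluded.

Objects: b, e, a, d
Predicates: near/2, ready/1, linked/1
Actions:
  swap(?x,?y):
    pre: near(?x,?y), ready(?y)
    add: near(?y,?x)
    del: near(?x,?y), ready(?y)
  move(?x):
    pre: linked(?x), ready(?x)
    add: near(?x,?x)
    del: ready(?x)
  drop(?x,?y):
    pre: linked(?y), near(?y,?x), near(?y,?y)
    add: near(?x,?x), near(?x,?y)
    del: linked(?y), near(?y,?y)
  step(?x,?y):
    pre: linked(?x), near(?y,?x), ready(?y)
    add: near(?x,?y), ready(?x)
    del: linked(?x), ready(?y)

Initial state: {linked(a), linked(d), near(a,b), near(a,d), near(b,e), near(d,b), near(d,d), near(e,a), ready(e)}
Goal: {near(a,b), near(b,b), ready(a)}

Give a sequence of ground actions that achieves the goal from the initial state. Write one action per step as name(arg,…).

drop(b,d); step(a,e)

1. drop(b,d)  →  {linked(a), near(a,b), near(a,d), near(b,b), near(b,d), near(b,e), near(d,b), near(e,a), ready(e)}
2. step(a,e)  →  {near(a,b), near(a,d), near(a,e), near(b,b), near(b,d), near(b,e), near(d,b), near(e,a), ready(a)}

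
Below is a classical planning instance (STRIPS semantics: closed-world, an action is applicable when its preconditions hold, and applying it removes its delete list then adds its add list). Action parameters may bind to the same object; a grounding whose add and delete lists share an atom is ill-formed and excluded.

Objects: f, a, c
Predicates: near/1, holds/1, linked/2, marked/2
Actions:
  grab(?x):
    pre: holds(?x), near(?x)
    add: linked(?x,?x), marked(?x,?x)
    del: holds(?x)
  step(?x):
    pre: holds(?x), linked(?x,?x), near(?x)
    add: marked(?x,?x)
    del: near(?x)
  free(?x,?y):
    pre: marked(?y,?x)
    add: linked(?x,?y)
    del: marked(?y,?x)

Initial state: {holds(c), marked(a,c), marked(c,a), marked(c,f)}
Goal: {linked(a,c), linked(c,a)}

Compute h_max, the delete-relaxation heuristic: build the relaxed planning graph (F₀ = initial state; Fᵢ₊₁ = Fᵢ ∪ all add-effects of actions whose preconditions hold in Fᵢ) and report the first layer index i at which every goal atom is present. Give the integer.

F0 = init (4 atoms)
F1 = F0 ∪ {linked(a,c), linked(c,a), linked(f,c)}  (7 atoms)
goal ⊆ F1  ⇒  h_max = 1

1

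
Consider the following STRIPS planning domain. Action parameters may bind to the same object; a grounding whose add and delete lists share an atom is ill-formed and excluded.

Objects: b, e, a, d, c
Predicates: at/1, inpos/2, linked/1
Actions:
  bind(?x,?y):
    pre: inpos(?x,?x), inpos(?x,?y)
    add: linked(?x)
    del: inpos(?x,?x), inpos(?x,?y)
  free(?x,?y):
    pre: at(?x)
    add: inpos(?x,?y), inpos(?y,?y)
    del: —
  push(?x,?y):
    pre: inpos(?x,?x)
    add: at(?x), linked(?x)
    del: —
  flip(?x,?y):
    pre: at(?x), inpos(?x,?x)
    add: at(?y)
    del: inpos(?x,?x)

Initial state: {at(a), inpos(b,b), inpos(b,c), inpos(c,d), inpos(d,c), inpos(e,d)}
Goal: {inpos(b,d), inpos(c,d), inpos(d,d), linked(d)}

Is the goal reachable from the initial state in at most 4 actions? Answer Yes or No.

Yes

1. push(b,b)  →  {at(a), at(b), inpos(b,b), inpos(b,c), inpos(c,d), inpos(d,c), inpos(e,d), linked(b)}
2. free(b,d)  →  {at(a), at(b), inpos(b,b), inpos(b,c), inpos(b,d), inpos(c,d), inpos(d,c), inpos(d,d), inpos(e,d), linked(b)}
3. push(d,b)  →  {at(a), at(b), at(d), inpos(b,b), inpos(b,c), inpos(b,d), inpos(c,d), inpos(d,c), inpos(d,d), inpos(e,d), linked(b), linked(d)}
optimal plan length = 3; 3 ≤ 4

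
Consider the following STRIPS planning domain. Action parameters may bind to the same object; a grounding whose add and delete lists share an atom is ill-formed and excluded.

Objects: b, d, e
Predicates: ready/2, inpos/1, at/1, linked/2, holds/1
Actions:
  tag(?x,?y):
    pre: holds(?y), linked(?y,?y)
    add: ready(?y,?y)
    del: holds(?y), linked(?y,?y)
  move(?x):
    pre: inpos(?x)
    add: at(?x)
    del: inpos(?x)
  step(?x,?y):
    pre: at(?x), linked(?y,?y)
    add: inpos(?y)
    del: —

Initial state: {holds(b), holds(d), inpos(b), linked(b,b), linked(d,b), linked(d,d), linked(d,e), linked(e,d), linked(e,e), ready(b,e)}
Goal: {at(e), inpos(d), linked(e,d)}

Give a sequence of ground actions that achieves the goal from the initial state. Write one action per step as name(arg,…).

move(b); step(b,d); step(b,e); move(e)

1. move(b)  →  {at(b), holds(b), holds(d), linked(b,b), linked(d,b), linked(d,d), linked(d,e), linked(e,d), linked(e,e), ready(b,e)}
2. step(b,d)  →  {at(b), holds(b), holds(d), inpos(d), linked(b,b), linked(d,b), linked(d,d), linked(d,e), linked(e,d), linked(e,e), ready(b,e)}
3. step(b,e)  →  {at(b), holds(b), holds(d), inpos(d), inpos(e), linked(b,b), linked(d,b), linked(d,d), linked(d,e), linked(e,d), linked(e,e), ready(b,e)}
4. move(e)  →  {at(b), at(e), holds(b), holds(d), inpos(d), linked(b,b), linked(d,b), linked(d,d), linked(d,e), linked(e,d), linked(e,e), ready(b,e)}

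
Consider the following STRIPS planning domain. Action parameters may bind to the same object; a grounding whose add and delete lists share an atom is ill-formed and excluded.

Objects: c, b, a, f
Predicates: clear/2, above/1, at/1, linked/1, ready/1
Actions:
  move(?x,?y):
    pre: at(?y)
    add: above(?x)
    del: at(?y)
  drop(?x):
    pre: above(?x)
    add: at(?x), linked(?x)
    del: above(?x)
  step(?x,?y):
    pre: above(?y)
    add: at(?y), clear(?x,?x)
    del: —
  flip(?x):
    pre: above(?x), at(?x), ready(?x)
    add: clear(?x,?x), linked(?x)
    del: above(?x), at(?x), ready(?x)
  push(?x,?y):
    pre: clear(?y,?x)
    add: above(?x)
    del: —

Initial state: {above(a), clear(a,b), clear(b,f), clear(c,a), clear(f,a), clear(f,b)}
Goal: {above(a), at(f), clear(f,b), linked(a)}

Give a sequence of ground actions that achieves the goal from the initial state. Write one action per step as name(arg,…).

drop(a); move(a,a); push(f,b); drop(f)

1. drop(a)  →  {at(a), clear(a,b), clear(b,f), clear(c,a), clear(f,a), clear(f,b), linked(a)}
2. move(a,a)  →  {above(a), clear(a,b), clear(b,f), clear(c,a), clear(f,a), clear(f,b), linked(a)}
3. push(f,b)  →  {above(a), above(f), clear(a,b), clear(b,f), clear(c,a), clear(f,a), clear(f,b), linked(a)}
4. drop(f)  →  {above(a), at(f), clear(a,b), clear(b,f), clear(c,a), clear(f,a), clear(f,b), linked(a), linked(f)}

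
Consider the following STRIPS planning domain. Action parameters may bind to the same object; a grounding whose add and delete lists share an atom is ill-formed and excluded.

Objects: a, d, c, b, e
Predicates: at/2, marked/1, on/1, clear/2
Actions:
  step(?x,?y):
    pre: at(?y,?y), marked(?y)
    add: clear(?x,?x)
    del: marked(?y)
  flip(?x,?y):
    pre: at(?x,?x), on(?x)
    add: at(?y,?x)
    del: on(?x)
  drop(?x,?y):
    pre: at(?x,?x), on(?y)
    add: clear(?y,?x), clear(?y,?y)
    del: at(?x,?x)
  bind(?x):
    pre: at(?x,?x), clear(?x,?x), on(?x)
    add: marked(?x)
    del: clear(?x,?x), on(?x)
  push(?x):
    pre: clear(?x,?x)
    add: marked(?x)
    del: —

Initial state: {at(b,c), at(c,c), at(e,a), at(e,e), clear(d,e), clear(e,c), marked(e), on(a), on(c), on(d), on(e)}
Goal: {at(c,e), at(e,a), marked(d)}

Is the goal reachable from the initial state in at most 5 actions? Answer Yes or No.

Yes

1. step(d,e)  →  {at(b,c), at(c,c), at(e,a), at(e,e), clear(d,d), clear(d,e), clear(e,c), on(a), on(c), on(d), on(e)}
2. flip(e,c)  →  {at(b,c), at(c,c), at(c,e), at(e,a), at(e,e), clear(d,d), clear(d,e), clear(e,c), on(a), on(c), on(d)}
3. push(d)  →  {at(b,c), at(c,c), at(c,e), at(e,a), at(e,e), clear(d,d), clear(d,e), clear(e,c), marked(d), on(a), on(c), on(d)}
optimal plan length = 3; 3 ≤ 5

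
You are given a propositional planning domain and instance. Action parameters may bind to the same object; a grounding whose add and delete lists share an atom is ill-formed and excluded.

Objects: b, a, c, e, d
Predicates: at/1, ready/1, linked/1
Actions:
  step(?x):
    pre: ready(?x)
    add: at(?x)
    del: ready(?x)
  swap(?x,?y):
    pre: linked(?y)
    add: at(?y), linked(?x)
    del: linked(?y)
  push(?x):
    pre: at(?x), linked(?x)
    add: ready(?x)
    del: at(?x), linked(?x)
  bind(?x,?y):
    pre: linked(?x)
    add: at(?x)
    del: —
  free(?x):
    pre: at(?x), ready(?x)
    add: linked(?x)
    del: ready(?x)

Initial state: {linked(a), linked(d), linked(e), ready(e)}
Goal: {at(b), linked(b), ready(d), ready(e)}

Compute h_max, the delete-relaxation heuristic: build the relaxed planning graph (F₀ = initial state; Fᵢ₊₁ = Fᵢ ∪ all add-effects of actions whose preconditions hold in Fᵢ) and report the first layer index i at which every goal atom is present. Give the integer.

F0 = init (4 atoms)
F1 = F0 ∪ {at(a), at(d), at(e), linked(b), linked(c)}  (9 atoms)
F2 = F1 ∪ {at(b), at(c), ready(a), ready(d)}  (13 atoms)
goal ⊆ F2  ⇒  h_max = 2

2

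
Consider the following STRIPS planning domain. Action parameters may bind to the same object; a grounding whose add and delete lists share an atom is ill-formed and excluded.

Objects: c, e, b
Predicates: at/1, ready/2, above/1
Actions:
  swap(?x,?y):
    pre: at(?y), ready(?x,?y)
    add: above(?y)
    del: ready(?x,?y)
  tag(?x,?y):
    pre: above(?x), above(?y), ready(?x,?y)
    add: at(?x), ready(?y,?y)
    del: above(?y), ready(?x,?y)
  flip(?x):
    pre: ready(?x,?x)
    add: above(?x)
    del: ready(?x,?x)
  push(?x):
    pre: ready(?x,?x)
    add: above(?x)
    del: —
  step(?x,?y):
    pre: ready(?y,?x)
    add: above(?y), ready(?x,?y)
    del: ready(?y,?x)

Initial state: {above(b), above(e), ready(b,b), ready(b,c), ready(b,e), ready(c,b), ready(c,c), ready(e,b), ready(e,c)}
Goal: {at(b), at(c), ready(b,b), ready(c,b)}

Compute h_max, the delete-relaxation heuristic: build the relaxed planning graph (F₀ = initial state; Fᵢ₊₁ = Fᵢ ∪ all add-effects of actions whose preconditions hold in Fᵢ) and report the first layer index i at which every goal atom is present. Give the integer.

2

F0 = init (9 atoms)
F1 = F0 ∪ {above(c), at(b), at(e), ready(c,e), ready(e,e)}  (14 atoms)
F2 = F1 ∪ {at(c)}  (15 atoms)
goal ⊆ F2  ⇒  h_max = 2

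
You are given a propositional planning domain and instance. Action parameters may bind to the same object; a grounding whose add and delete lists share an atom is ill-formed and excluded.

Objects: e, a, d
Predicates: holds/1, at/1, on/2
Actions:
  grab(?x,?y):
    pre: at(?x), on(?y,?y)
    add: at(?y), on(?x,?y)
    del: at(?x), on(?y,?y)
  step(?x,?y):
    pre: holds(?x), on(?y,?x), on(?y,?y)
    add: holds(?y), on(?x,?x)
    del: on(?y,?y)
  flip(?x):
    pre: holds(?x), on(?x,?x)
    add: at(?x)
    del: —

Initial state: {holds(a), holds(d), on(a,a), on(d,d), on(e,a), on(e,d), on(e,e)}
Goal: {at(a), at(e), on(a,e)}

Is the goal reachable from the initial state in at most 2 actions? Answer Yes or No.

1. flip(a)  →  {at(a), holds(a), holds(d), on(a,a), on(d,d), on(e,a), on(e,d), on(e,e)}
2. grab(a,e)  →  {at(e), holds(a), holds(d), on(a,a), on(a,e), on(d,d), on(e,a), on(e,d)}
3. flip(a)  →  {at(a), at(e), holds(a), holds(d), on(a,a), on(a,e), on(d,d), on(e,a), on(e,d)}
optimal plan length = 3; 3 > 2

No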